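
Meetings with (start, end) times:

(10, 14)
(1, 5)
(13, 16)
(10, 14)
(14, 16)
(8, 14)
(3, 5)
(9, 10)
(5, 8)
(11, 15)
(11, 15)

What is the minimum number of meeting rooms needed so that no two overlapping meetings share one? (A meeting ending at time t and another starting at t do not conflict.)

6

Events (time:±→running): 1:+→1 3:+→2 5:-→1 5:-→0 5:+→1 8:-→0 8:+→1 9:+→2 10:-→1 10:+→2 10:+→3 11:+→4 11:+→5 13:+→6 … peak 6.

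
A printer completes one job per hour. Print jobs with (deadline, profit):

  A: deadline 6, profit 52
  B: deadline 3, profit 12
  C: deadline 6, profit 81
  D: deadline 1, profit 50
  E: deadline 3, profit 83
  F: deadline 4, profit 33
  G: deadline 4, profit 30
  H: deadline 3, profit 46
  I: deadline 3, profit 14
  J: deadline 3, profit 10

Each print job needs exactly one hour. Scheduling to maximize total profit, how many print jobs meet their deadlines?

6

By profit: E(d3,83), C(d6,81), A(d6,52), D(d1,50), H(d3,46), F(d4,33), G(d4,30), I(d3,14), B(d3,12), J(d3,10)
E→slot 3; C→slot 6; A→slot 5; D→slot 1; H→slot 2; F→slot 4; G skipped; I skipped; B skipped; J skipped.
6 of 10 scheduled.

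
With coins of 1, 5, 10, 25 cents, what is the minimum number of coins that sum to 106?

6

106 − 4×25→6 − 1×5→1 − 1×1→0
Total coins = 4 + 1 + 1 = 6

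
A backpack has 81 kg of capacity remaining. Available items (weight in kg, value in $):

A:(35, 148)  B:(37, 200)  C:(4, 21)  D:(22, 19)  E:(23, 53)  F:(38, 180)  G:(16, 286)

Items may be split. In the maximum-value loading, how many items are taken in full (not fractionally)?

3

Order: G (286/16=17.88) > B (200/37=5.41) > C (21/4=5.25) > F (180/38=4.74) > A (148/35=4.23) > E (53/23=2.30) > D (19/22=0.86)
Fill: take G (16 @ 286) → take B (37 @ 200) → take C (4 @ 21) → take 24/38 of F → 113.68; 81/81 used.
3 item(s) taken whole; one partial (take 24/38 of F).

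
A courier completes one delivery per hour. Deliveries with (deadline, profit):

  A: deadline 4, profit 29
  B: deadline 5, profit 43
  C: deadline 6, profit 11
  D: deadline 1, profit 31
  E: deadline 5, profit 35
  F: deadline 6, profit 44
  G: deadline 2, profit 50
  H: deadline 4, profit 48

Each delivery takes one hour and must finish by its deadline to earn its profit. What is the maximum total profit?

251

By profit: G(d2,50), H(d4,48), F(d6,44), B(d5,43), E(d5,35), D(d1,31), A(d4,29), C(d6,11)
G→slot 2; H→slot 4; F→slot 6; B→slot 5; E→slot 3; D→slot 1; A skipped; C skipped.
Profit = 31 + 50 + 35 + 48 + 43 + 44 = 251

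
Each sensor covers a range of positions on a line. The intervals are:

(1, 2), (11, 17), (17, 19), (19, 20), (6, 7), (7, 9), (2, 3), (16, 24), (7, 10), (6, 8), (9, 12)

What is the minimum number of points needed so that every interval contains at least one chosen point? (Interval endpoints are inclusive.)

Sorted: [1,2] [2,3] [6,7] [6,8] [7,9] [7,10] [9,12] [11,17] [17,19] [19,20] [16,24]
{[1,2],[2,3]} hit by 2; {[6,7],[6,8],[7,9],[7,10]} hit by 7; {[9,12],[11,17]} hit by 12; {[17,19],[19,20],[16,24]} hit by 19.
Points: 2, 7, 12, 19 (4 total).

4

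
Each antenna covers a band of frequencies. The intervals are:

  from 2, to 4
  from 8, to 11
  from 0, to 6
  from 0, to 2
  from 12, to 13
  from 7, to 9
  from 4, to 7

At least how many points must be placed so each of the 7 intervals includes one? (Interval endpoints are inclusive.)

4

By right end: [0,2]  [2,4]  [0,6]  [4,7]  [7,9]  [8,11]  [12,13]
[0,2] uncovered → point at 2; [4,7] uncovered → point at 7; [8,11] uncovered → point at 11; [12,13] uncovered → point at 13.
Points: 2, 7, 11, 13 (4 total).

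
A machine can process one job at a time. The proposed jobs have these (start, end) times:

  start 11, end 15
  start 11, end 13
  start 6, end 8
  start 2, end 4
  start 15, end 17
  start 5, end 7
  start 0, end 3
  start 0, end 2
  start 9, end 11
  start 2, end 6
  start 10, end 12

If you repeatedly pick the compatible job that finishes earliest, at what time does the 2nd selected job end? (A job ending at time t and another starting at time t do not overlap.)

By end time: (0,2), (0,3), (2,4), (2,6), (5,7), (6,8), (9,11), (10,12), (11,13), (11,15), (15,17).
Pick (0,2); next start ≥ 2 → (2,4); next start ≥ 4 → (5,7); next start ≥ 7 → (9,11); next start ≥ 11 → (11,13); next start ≥ 13 → (15,17).
Selected: (0,2) (2,4) (5,7) (9,11) (11,13) (15,17)

4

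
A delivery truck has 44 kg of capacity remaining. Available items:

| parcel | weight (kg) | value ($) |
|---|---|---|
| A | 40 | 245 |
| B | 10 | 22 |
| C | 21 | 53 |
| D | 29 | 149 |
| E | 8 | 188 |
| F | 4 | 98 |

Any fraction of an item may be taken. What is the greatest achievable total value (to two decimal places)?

482.00

Greedy by value/weight ratio, highest first.
Ratios (sorted): F 24.50, E 23.50, A 6.12, D 5.14, C 2.52, B 2.20
take F (4 @ 98); take E (8 @ 188); take 32/40 of A → 196.00. Capacity used 44/44.
Total value = 482.00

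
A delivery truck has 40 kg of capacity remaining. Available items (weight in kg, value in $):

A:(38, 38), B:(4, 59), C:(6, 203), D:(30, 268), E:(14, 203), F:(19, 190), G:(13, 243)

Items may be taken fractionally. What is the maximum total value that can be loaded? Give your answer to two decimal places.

738.00

Ratios (sorted): C 33.83, G 18.69, B 14.75, E 14.50, F 10.00, D 8.93, A 1.00
take C (6 @ 203); take G (13 @ 243); take B (4 @ 59); take E (14 @ 203); take 3/19 of F → 30.00. Capacity used 40/40.
Total value = 738.00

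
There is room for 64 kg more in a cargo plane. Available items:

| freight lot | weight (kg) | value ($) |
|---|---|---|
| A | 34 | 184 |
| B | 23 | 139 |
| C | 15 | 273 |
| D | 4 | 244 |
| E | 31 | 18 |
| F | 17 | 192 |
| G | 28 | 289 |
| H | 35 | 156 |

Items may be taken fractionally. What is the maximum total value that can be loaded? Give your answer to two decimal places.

998.00

Greedy by value/weight ratio, highest first.
Ratios (sorted): D 61.00, C 18.20, F 11.29, G 10.32, B 6.04, A 5.41, H 4.46, E 0.58
take D (4 @ 244); take C (15 @ 273); take F (17 @ 192); take G (28 @ 289). Capacity used 64/64.
Total value = 998.00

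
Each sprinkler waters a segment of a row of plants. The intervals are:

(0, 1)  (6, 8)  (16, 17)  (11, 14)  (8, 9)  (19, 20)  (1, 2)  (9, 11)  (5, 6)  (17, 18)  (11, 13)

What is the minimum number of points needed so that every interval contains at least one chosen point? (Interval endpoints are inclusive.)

Sorted: [0,1] [1,2] [5,6] [6,8] [8,9] [9,11] [11,13] [11,14] [16,17] [17,18] [19,20]
{[0,1],[1,2]} hit by 1; {[5,6],[6,8]} hit by 6; {[8,9],[9,11]} hit by 9; {[11,13],[11,14]} hit by 13; {[16,17],[17,18]} hit by 17; {[19,20]} hit by 20.
Points: 1, 6, 9, 13, 17, 20 (6 total).

6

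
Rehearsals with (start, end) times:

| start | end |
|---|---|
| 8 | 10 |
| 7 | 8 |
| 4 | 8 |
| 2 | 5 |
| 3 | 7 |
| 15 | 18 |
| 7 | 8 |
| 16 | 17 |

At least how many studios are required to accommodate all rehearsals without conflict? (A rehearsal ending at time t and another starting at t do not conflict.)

starts: [2, 3, 4, 7, 7, 8, 15, 16]
ends:   [5, 7, 8, 8, 8, 10, 17, 18]
s2→1 s3→2 s4→3  — peak 3.

3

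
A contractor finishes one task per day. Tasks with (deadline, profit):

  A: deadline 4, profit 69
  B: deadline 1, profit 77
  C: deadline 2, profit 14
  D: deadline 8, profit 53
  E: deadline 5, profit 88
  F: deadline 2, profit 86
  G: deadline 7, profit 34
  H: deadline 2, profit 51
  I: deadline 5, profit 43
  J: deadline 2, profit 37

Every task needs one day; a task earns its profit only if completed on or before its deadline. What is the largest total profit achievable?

By profit: E(d5,88), F(d2,86), B(d1,77), A(d4,69), D(d8,53), H(d2,51), I(d5,43), J(d2,37), G(d7,34), C(d2,14)
E→slot 5; F→slot 2; B→slot 1; A→slot 4; D→slot 8; H skipped; I→slot 3; J skipped; G→slot 7; C skipped.
Profit = 77 + 86 + 43 + 69 + 88 + 34 + 53 = 450

450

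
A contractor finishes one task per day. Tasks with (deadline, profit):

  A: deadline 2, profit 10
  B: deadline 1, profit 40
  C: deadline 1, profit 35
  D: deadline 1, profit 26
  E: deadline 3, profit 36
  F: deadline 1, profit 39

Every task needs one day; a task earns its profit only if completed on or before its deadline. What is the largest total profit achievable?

86

Sort by profit descending; place each in the latest free slot ≤ its deadline.
By profit: B(d1,40), F(d1,39), E(d3,36), C(d1,35), D(d1,26), A(d2,10)
B→slot 1; F skipped; E→slot 3; C skipped; D skipped; A→slot 2.
Profit = 40 + 10 + 36 = 86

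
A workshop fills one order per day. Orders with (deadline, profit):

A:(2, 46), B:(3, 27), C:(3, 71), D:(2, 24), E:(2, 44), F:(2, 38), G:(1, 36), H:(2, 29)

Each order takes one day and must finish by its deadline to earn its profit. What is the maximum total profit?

Take jobs in profit order; each goes to the latest open slot no later than its deadline.
Profit order: C=71 A=46 E=44 F=38 G=36 H=29 B=27 D=24
Assign: C→slot 3, A→slot 2, E→slot 1, F skipped, G skipped, H skipped, B skipped, D skipped.
Slots: [1:E] [2:A] [3:C]
Profit = 44 + 46 + 71 = 161

161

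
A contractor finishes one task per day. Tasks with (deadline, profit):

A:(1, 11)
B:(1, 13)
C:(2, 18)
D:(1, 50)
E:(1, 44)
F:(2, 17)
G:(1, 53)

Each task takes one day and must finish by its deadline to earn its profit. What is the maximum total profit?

Take jobs in profit order; each goes to the latest open slot no later than its deadline.
By profit: G(d1,53), D(d1,50), E(d1,44), C(d2,18), F(d2,17), B(d1,13), A(d1,11)
G→slot 1; D skipped; E skipped; C→slot 2; F skipped; B skipped; A skipped.
Profit = 53 + 18 = 71

71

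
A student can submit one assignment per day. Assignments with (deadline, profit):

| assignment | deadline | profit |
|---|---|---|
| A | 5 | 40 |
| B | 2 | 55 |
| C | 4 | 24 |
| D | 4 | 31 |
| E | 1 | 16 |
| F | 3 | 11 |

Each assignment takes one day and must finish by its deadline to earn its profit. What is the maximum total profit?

166

Take jobs in profit order; each goes to the latest open slot no later than its deadline.
Profit order: B=55 A=40 D=31 C=24 E=16 F=11
Assign: B→slot 2, A→slot 5, D→slot 4, C→slot 3, E→slot 1, F skipped.
Slots: [1:E] [2:B] [3:C] [4:D] [5:A]
Profit = 16 + 55 + 24 + 31 + 40 = 166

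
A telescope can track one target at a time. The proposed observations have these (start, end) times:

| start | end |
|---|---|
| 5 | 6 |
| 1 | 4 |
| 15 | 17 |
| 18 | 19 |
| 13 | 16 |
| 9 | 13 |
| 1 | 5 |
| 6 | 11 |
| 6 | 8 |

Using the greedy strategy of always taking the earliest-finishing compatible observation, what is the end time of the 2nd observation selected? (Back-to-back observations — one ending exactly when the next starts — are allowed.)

6

By end time: (1,4), (1,5), (5,6), (6,8), (6,11), (9,13), (13,16), (15,17), (18,19).
Pick (1,4); next start ≥ 4 → (5,6); next start ≥ 6 → (6,8); next start ≥ 8 → (9,13); next start ≥ 13 → (13,16); next start ≥ 16 → (18,19).
Selected: (1,4) (5,6) (6,8) (9,13) (13,16) (18,19)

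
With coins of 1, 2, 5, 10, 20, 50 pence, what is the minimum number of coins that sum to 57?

57 = 1×50 + 1×5 + 1×2
Total coins = 1 + 1 + 1 = 3

3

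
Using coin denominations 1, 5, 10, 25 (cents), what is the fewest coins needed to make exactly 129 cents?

129 = 5×25 + 4×1
Total coins = 5 + 4 = 9

9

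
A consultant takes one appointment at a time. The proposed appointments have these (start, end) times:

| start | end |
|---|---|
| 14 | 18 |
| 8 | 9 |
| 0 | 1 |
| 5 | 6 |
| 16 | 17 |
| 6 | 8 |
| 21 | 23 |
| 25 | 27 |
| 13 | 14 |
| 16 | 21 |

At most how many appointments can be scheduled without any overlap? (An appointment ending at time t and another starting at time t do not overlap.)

Sort by end time and greedily take each interval whose start is ≥ the last chosen end.
Sorted by end: (0,1)  (5,6)  (6,8)  (8,9)  (13,14)  (16,17)  (14,18)  (16,21)  (21,23)  (25,27)
take (0,1); take (5,6); take (6,8); take (8,9); take (13,14); take (16,17); skip (14,18); take (21,23); take (25,27).
Selected 8 appointments.

8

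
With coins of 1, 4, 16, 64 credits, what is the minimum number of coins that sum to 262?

262 = 4×64 + 1×4 + 2×1
Total coins = 4 + 1 + 2 = 7

7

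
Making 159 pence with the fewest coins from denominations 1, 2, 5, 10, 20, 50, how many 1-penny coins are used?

Greedy: take as many of the largest coin as possible, then repeat with the remainder.
159 = 3×50 + 1×5 + 2×2
Count of 1: 0

0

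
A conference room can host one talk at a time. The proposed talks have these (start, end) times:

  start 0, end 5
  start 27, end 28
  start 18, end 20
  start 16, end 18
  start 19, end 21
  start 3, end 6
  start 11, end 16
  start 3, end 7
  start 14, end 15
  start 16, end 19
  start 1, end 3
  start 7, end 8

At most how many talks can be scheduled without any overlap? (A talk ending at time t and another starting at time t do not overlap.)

Sort by end time and greedily take each interval whose start is ≥ the last chosen end.
By end time: (1,3), (0,5), (3,6), (3,7), (7,8), (14,15), (11,16), (16,18), (16,19), (18,20), (19,21), (27,28).
Pick (1,3); next start ≥ 3 → (3,6); next start ≥ 6 → (7,8); next start ≥ 8 → (14,15); next start ≥ 15 → (16,18); next start ≥ 18 → (18,20); next start ≥ 20 → (27,28).
Selected 7 talks.

7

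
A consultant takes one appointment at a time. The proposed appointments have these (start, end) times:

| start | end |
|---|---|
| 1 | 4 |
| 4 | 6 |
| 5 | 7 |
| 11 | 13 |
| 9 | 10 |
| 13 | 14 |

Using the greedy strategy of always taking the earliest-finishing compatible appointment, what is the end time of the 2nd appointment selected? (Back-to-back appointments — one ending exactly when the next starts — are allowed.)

Order by finish time; keep every interval that doesn't clash with the previous kept one.
By end time: (1,4), (4,6), (5,7), (9,10), (11,13), (13,14).
Pick (1,4); next start ≥ 4 → (4,6); next start ≥ 6 → (9,10); next start ≥ 10 → (11,13); next start ≥ 13 → (13,14).
Selected: (1,4) (4,6) (9,10) (11,13) (13,14)

6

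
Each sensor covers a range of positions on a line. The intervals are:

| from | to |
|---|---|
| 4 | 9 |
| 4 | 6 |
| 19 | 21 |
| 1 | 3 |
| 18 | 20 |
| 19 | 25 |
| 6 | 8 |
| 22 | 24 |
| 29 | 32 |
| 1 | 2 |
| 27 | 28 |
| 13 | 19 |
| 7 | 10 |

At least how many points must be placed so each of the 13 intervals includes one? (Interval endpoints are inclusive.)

Sort by right endpoint; whenever an interval is uncovered, place a point at its right end.
Sorted: [1,2] [1,3] [4,6] [6,8] [4,9] [7,10] [13,19] [18,20] [19,21] [22,24] [19,25] [27,28] [29,32]
{[1,2],[1,3]} hit by 2; {[4,6],[6,8],[4,9]} hit by 6; {[7,10]} hit by 10; {[13,19],[18,20],[19,21]} hit by 19; {[22,24],[19,25]} hit by 24; {[27,28]} hit by 28; {[29,32]} hit by 32.
Points: 2, 6, 10, 19, 24, 28, 32 (7 total).

7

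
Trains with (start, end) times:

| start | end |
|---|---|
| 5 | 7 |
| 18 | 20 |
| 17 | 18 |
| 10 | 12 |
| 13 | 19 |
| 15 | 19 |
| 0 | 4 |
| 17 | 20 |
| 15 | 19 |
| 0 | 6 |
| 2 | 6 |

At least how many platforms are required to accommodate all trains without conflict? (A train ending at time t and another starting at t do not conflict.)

5

Count concurrent intervals with a sweep; the peak is the room count.
starts: [0, 0, 2, 5, 10, 13, 15, 15, 17, 17, 18]
ends:   [4, 6, 6, 7, 12, 18, 19, 19, 19, 20, 20]
s0→1 s0→2 s2→3 e4→2 s5→3 e6→2 e6→1 e7→0 s10→1 e12→0 s13→1 s15→2 s15→3 s17→4 s17→5  — peak 5.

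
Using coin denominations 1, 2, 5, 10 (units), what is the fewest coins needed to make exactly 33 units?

5

Greedy: take as many of the largest coin as possible, then repeat with the remainder.
33 − 3×10→3 − 1×2→1 − 1×1→0
Total coins = 3 + 1 + 1 = 5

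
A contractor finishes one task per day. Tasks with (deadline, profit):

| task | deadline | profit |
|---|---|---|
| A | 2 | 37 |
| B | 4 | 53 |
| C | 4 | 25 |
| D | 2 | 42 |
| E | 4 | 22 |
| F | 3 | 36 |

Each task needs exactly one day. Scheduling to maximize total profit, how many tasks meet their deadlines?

4

By profit: B(d4,53), D(d2,42), A(d2,37), F(d3,36), C(d4,25), E(d4,22)
B→slot 4; D→slot 2; A→slot 1; F→slot 3; C skipped; E skipped.
4 of 6 scheduled.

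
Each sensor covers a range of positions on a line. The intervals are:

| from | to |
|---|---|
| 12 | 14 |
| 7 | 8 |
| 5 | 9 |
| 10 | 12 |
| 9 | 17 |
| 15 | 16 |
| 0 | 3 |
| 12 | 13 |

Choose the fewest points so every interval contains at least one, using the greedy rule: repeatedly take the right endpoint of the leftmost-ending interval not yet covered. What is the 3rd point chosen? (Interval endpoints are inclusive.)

12

Sort by right endpoint; whenever an interval is uncovered, place a point at its right end.
By right end: [0,3]  [7,8]  [5,9]  [10,12]  [12,13]  [12,14]  [15,16]  [9,17]
[0,3] uncovered → point at 3; [7,8] uncovered → point at 8; [10,12] uncovered → point at 12; [15,16] uncovered → point at 16.
Points: 3, 8, 12, 16 (4 total).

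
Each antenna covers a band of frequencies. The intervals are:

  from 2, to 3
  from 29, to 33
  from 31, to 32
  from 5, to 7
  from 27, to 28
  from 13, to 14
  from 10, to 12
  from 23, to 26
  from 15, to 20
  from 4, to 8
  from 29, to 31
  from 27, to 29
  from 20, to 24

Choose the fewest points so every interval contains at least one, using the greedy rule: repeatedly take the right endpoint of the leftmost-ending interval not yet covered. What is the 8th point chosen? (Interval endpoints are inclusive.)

31

Process intervals by earliest right end; each time one isn't hit yet, stab at its right endpoint.
Sorted: [2,3] [5,7] [4,8] [10,12] [13,14] [15,20] [20,24] [23,26] [27,28] [27,29] [29,31] [31,32] [29,33]
{[2,3]} hit by 3; {[5,7],[4,8]} hit by 7; {[10,12]} hit by 12; {[13,14]} hit by 14; {[15,20],[20,24]} hit by 20; {[23,26]} hit by 26; {[27,28],[27,29]} hit by 28; {[29,31],[31,32],[29,33]} hit by 31.
Points: 3, 7, 12, 14, 20, 26, 28, 31 (8 total).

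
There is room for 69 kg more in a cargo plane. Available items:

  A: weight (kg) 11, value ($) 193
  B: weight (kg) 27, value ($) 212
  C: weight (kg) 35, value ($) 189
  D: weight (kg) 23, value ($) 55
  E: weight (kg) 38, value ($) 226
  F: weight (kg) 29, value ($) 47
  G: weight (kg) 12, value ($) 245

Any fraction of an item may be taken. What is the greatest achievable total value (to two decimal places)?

Greedy by value/weight ratio, highest first.
Ratios (sorted): G 20.42, A 17.55, B 7.85, E 5.95, C 5.40, D 2.39, F 1.62
take G (12 @ 245); take A (11 @ 193); take B (27 @ 212); take 19/38 of E → 113.00. Capacity used 69/69.
Total value = 763.00

763.00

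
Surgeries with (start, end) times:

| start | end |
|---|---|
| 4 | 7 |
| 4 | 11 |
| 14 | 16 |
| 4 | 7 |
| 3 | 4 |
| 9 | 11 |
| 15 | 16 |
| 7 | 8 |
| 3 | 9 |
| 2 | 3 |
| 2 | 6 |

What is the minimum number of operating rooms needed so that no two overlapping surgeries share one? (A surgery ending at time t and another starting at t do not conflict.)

5

The answer is the maximum number of intervals overlapping at any instant.
Events (time:±→running): 2:+→1 2:+→2 3:-→1 3:+→2 3:+→3 4:-→2 4:+→3 4:+→4 4:+→5 … peak 5.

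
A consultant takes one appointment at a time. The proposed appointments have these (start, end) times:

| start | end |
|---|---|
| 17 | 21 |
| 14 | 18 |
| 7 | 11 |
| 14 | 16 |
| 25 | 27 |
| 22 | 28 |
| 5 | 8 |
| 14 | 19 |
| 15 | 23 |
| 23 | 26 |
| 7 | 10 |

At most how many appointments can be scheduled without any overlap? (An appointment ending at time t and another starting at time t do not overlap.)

4

By end time: (5,8), (7,10), (7,11), (14,16), (14,18), (14,19), (17,21), (15,23), (23,26), (25,27), (22,28).
Pick (5,8); next start ≥ 8 → (14,16); next start ≥ 16 → (17,21); next start ≥ 21 → (23,26).
Selected 4 appointments.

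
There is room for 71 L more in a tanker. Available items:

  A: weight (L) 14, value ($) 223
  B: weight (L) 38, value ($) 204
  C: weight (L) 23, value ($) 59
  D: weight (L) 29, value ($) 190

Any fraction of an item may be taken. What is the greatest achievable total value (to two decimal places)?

563.32

Greedy by value/weight ratio, highest first.
Order: A (223/14=15.93) > D (190/29=6.55) > B (204/38=5.37) > C (59/23=2.57)
Fill: take A (14 @ 223) → take D (29 @ 190) → take 28/38 of B → 150.32; 71/71 used.
Total value = 563.32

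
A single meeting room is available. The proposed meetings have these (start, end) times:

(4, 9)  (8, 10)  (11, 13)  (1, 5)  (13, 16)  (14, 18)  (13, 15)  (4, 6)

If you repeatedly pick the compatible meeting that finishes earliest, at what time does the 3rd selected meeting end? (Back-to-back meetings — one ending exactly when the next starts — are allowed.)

13

Greedy by earliest finish: after sorting by end time, pick each interval compatible with the last pick.
By end time: (1,5), (4,6), (4,9), (8,10), (11,13), (13,15), (13,16), (14,18).
Pick (1,5); next start ≥ 5 → (8,10); next start ≥ 10 → (11,13); next start ≥ 13 → (13,15).
Selected: (1,5) (8,10) (11,13) (13,15)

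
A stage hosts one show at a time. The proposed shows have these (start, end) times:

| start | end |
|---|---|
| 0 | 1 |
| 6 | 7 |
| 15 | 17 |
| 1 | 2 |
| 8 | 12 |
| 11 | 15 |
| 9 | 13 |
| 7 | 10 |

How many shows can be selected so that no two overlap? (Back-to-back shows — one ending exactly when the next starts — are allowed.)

By end time: (0,1), (1,2), (6,7), (7,10), (8,12), (9,13), (11,15), (15,17).
Pick (0,1); next start ≥ 1 → (1,2); next start ≥ 2 → (6,7); next start ≥ 7 → (7,10); next start ≥ 10 → (11,15); next start ≥ 15 → (15,17).
Selected 6 shows.

6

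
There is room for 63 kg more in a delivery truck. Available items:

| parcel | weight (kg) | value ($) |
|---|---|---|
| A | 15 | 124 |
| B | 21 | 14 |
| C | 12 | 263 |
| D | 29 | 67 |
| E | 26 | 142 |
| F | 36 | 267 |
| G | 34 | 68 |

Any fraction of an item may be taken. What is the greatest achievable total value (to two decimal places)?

Ratios (sorted): C 21.92, A 8.27, F 7.42, E 5.46, D 2.31, G 2.00, B 0.67
take C (12 @ 263); take A (15 @ 124); take F (36 @ 267). Capacity used 63/63.
Total value = 654.00

654.00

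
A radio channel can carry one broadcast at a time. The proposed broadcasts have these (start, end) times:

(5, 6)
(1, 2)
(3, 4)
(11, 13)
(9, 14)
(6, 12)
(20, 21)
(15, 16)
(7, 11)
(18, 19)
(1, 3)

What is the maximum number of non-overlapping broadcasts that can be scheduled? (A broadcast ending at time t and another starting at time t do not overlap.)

Sort by end time and greedily take each interval whose start is ≥ the last chosen end.
Sorted by end: (1,2)  (1,3)  (3,4)  (5,6)  (7,11)  (6,12)  (11,13)  (9,14)  (15,16)  (18,19)  (20,21)
take (1,2); skip (1,3); take (3,4); take (5,6); take (7,11); take (11,13); take (15,16); take (18,19); take (20,21).
Selected 8 broadcasts.

8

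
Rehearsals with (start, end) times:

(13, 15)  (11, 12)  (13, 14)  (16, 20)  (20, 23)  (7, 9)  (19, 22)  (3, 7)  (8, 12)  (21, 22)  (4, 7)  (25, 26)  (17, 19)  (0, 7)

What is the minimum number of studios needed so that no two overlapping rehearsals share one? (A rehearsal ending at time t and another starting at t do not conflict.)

The answer is the maximum number of intervals overlapping at any instant.
Events (time:±→running): 0:+→1 3:+→2 4:+→3 … peak 3.

3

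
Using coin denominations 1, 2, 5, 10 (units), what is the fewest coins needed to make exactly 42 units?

Greedy: take as many of the largest coin as possible, then repeat with the remainder.
42 − 4×10→2 − 1×2→0
Total coins = 4 + 1 = 5

5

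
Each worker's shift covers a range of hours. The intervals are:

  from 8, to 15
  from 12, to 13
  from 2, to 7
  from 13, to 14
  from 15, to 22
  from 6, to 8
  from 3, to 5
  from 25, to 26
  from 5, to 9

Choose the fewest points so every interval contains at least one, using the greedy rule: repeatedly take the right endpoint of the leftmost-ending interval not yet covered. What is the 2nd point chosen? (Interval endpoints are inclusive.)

8

Sort by right endpoint; whenever an interval is uncovered, place a point at its right end.
By right end: [3,5]  [2,7]  [6,8]  [5,9]  [12,13]  [13,14]  [8,15]  [15,22]  [25,26]
[3,5] uncovered → point at 5; [6,8] uncovered → point at 8; [12,13] uncovered → point at 13; [15,22] uncovered → point at 22; [25,26] uncovered → point at 26.
Points: 5, 8, 13, 22, 26 (5 total).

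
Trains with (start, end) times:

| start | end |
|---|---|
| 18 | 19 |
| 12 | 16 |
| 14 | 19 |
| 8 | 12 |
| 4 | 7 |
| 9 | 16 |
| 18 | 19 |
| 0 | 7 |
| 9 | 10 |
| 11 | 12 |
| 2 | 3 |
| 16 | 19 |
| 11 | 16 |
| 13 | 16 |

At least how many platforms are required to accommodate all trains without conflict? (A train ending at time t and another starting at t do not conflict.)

Count concurrent intervals with a sweep; the peak is the room count.
Events (time:±→running): 0:+→1 2:+→2 3:-→1 4:+→2 7:-→1 7:-→0 8:+→1 9:+→2 9:+→3 10:-→2 11:+→3 11:+→4 12:-→3 12:-→2 12:+→3 13:+→4 14:+→5 … peak 5.

5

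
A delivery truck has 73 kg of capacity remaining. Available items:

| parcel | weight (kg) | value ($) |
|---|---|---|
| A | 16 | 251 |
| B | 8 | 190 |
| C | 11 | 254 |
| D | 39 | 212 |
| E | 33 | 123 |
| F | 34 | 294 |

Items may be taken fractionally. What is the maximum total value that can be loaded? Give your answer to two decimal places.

1010.74

Sort by value per unit weight and fill in that order.
Ratios (sorted): B 23.75, C 23.09, A 15.69, F 8.65, D 5.44, E 3.73
take B (8 @ 190); take C (11 @ 254); take A (16 @ 251); take F (34 @ 294); take 4/39 of D → 21.74. Capacity used 73/73.
Total value = 1010.74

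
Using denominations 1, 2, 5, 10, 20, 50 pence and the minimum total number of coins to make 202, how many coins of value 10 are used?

0

202 = 4×50 + 1×2
Count of 10: 0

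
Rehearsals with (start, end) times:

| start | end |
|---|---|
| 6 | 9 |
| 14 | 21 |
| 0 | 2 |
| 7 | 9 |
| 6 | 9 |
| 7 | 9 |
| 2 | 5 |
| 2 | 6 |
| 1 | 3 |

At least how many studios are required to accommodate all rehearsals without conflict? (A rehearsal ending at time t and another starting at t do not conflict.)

starts: [0, 1, 2, 2, 6, 6, 7, 7, 14]
ends:   [2, 3, 5, 6, 9, 9, 9, 9, 21]
s0→1 s1→2 e2→1 s2→2 s2→3 e3→2 e5→1 e6→0 s6→1 s6→2 s7→3 s7→4  — peak 4.

4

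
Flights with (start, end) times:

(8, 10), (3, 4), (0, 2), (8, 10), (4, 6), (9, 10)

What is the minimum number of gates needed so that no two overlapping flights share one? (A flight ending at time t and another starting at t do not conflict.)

The answer is the maximum number of intervals overlapping at any instant.
starts: [0, 3, 4, 8, 8, 9]
ends:   [2, 4, 6, 10, 10, 10]
s0→1 e2→0 s3→1 e4→0 s4→1 e6→0 s8→1 s8→2 s9→3  — peak 3.

3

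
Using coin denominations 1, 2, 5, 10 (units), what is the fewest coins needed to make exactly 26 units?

4

26 − 2×10→6 − 1×5→1 − 1×1→0
Total coins = 2 + 1 + 1 = 4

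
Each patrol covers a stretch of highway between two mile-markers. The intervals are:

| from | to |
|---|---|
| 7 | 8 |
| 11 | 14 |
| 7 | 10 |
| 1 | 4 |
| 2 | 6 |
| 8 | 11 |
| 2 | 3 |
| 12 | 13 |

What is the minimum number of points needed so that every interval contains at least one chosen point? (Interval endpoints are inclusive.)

Sort by right endpoint; whenever an interval is uncovered, place a point at its right end.
Sorted: [2,3] [1,4] [2,6] [7,8] [7,10] [8,11] [12,13] [11,14]
{[2,3],[1,4],[2,6]} hit by 3; {[7,8],[7,10],[8,11]} hit by 8; {[12,13],[11,14]} hit by 13.
Points: 3, 8, 13 (3 total).

3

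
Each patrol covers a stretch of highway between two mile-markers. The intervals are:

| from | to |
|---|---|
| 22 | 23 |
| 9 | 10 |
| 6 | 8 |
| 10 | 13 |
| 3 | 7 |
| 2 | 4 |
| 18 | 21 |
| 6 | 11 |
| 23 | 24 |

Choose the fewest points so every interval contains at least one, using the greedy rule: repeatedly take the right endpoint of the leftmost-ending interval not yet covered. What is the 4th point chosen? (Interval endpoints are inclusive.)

21

Sort by right endpoint; whenever an interval is uncovered, place a point at its right end.
By right end: [2,4]  [3,7]  [6,8]  [9,10]  [6,11]  [10,13]  [18,21]  [22,23]  [23,24]
[2,4] uncovered → point at 4; [6,8] uncovered → point at 8; [9,10] uncovered → point at 10; [18,21] uncovered → point at 21; [22,23] uncovered → point at 23.
Points: 4, 8, 10, 21, 23 (5 total).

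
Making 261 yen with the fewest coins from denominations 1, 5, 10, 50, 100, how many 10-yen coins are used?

1

Use the largest denomination that fits, subtract, and repeat.
261 − 2×100→61 − 1×50→11 − 1×10→1 − 1×1→0
Count of 10: 1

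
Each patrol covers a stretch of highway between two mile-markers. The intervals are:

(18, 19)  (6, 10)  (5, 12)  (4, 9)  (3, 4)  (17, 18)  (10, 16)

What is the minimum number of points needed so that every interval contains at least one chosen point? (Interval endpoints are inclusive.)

3

Process intervals by earliest right end; each time one isn't hit yet, stab at its right endpoint.
Sorted: [3,4] [4,9] [6,10] [5,12] [10,16] [17,18] [18,19]
{[3,4],[4,9]} hit by 4; {[6,10],[5,12],[10,16]} hit by 10; {[17,18],[18,19]} hit by 18.
Points: 4, 10, 18 (3 total).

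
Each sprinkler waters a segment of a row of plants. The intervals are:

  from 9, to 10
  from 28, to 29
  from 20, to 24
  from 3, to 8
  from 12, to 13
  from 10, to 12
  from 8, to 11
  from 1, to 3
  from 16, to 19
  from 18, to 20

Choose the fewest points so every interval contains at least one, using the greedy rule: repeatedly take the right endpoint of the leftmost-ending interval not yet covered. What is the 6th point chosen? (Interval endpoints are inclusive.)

29

Sorted: [1,3] [3,8] [9,10] [8,11] [10,12] [12,13] [16,19] [18,20] [20,24] [28,29]
{[1,3],[3,8]} hit by 3; {[9,10],[8,11],[10,12]} hit by 10; {[12,13]} hit by 13; {[16,19],[18,20]} hit by 19; {[20,24]} hit by 24; {[28,29]} hit by 29.
Points: 3, 10, 13, 19, 24, 29 (6 total).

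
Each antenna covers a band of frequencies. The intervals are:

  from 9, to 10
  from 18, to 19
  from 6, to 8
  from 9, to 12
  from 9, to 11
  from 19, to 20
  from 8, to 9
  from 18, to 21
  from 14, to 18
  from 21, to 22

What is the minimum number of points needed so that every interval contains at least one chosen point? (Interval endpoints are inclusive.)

Sort by right endpoint; whenever an interval is uncovered, place a point at its right end.
By right end: [6,8]  [8,9]  [9,10]  [9,11]  [9,12]  [14,18]  [18,19]  [19,20]  [18,21]  [21,22]
[6,8] uncovered → point at 8; [9,10] uncovered → point at 10; [14,18] uncovered → point at 18; [19,20] uncovered → point at 20; [21,22] uncovered → point at 22.
Points: 8, 10, 18, 20, 22 (5 total).

5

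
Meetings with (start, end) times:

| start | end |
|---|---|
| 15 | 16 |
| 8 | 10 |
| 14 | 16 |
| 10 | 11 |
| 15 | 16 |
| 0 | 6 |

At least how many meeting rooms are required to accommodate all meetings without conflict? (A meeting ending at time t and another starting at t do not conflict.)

3

The answer is the maximum number of intervals overlapping at any instant.
Events (time:±→running): 0:+→1 6:-→0 8:+→1 10:-→0 10:+→1 11:-→0 14:+→1 15:+→2 15:+→3 … peak 3.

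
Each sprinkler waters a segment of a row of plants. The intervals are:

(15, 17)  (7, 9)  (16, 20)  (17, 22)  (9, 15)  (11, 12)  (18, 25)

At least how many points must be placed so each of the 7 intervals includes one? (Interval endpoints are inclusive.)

4

Process intervals by earliest right end; each time one isn't hit yet, stab at its right endpoint.
By right end: [7,9]  [11,12]  [9,15]  [15,17]  [16,20]  [17,22]  [18,25]
[7,9] uncovered → point at 9; [11,12] uncovered → point at 12; [15,17] uncovered → point at 17; [18,25] uncovered → point at 25.
Points: 9, 12, 17, 25 (4 total).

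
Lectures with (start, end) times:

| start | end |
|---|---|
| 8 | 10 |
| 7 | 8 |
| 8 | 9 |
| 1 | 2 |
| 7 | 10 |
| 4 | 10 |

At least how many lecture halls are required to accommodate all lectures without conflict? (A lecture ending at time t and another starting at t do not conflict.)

The answer is the maximum number of intervals overlapping at any instant.
Events (time:±→running): 1:+→1 2:-→0 4:+→1 7:+→2 7:+→3 8:-→2 8:+→3 8:+→4 … peak 4.

4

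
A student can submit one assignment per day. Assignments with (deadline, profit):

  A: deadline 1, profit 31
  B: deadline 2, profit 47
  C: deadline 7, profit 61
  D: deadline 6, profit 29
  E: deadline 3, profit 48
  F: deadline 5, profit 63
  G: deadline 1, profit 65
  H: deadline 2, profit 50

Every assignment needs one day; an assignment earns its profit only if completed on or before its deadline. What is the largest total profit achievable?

316

Take jobs in profit order; each goes to the latest open slot no later than its deadline.
By profit: G(d1,65), F(d5,63), C(d7,61), H(d2,50), E(d3,48), B(d2,47), A(d1,31), D(d6,29)
G→slot 1; F→slot 5; C→slot 7; H→slot 2; E→slot 3; B skipped; A skipped; D→slot 6.
Profit = 65 + 50 + 48 + 63 + 29 + 61 = 316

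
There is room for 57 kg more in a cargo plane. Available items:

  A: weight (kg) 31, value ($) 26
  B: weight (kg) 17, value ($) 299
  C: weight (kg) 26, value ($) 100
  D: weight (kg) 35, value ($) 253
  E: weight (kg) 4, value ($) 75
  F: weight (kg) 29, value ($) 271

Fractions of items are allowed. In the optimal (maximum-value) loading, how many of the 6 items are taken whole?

Greedy by value/weight ratio, highest first.
Ratios (sorted): E 18.75, B 17.59, F 9.34, D 7.23, C 3.85, A 0.84
take E (4 @ 75); take B (17 @ 299); take F (29 @ 271); take 7/35 of D → 50.60. Capacity used 57/57.
3 item(s) taken whole; one partial (take 7/35 of D).

3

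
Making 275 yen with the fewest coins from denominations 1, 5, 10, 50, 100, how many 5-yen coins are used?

1

275 = 2×100 + 1×50 + 2×10 + 1×5
Count of 5: 1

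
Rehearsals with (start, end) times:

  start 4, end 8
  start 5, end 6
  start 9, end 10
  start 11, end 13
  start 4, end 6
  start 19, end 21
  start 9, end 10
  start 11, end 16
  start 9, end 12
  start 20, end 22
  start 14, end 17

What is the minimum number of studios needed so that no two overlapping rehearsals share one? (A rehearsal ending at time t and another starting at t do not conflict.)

The answer is the maximum number of intervals overlapping at any instant.
starts: [4, 4, 5, 9, 9, 9, 11, 11, 14, 19, 20]
ends:   [6, 6, 8, 10, 10, 12, 13, 16, 17, 21, 22]
s4→1 s4→2 s5→3  — peak 3.

3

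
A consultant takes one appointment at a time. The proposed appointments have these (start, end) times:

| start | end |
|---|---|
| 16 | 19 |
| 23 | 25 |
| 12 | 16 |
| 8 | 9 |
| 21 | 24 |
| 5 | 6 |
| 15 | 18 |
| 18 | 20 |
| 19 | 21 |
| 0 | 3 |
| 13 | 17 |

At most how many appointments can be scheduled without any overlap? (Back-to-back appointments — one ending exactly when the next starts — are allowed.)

7

Greedy by earliest finish: after sorting by end time, pick each interval compatible with the last pick.
By end time: (0,3), (5,6), (8,9), (12,16), (13,17), (15,18), (16,19), (18,20), (19,21), (21,24), (23,25).
Pick (0,3); next start ≥ 3 → (5,6); next start ≥ 6 → (8,9); next start ≥ 9 → (12,16); next start ≥ 16 → (16,19); next start ≥ 19 → (19,21); next start ≥ 21 → (21,24).
Selected 7 appointments.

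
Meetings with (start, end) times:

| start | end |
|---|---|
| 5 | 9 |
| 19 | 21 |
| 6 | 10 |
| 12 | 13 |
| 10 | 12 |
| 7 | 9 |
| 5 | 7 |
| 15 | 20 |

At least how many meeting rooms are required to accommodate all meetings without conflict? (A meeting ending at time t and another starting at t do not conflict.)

The answer is the maximum number of intervals overlapping at any instant.
starts: [5, 5, 6, 7, 10, 12, 15, 19]
ends:   [7, 9, 9, 10, 12, 13, 20, 21]
s5→1 s5→2 s6→3  — peak 3.

3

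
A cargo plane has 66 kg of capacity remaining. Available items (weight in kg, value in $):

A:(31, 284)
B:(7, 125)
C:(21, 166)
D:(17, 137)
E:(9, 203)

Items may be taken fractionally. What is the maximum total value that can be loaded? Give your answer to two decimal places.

764.81

Ratios (sorted): E 22.56, B 17.86, A 9.16, D 8.06, C 7.90
take E (9 @ 203); take B (7 @ 125); take A (31 @ 284); take D (17 @ 137); take 2/21 of C → 15.81. Capacity used 66/66.
Total value = 764.81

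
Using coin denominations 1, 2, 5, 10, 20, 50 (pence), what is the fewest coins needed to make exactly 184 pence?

Use the largest denomination that fits, subtract, and repeat.
184 = 3×50 + 1×20 + 1×10 + 2×2
Total coins = 3 + 1 + 1 + 2 = 7

7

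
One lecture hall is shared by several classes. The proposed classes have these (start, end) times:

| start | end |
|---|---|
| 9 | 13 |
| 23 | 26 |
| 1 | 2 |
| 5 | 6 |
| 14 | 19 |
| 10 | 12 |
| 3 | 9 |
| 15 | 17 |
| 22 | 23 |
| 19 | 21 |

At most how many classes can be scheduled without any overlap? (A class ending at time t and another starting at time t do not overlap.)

Order by finish time; keep every interval that doesn't clash with the previous kept one.
Sorted by end: (1,2)  (5,6)  (3,9)  (10,12)  (9,13)  (15,17)  (14,19)  (19,21)  (22,23)  (23,26)
take (1,2); take (5,6); take (10,12); take (15,17); take (19,21); take (22,23); take (23,26).
Selected 7 classes.

7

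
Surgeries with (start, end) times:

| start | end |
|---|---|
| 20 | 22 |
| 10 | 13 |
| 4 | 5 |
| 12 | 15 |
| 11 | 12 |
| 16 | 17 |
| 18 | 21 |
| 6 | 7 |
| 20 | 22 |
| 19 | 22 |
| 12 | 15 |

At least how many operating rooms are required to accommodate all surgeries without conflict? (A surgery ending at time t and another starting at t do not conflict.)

starts: [4, 6, 10, 11, 12, 12, 16, 18, 19, 20, 20]
ends:   [5, 7, 12, 13, 15, 15, 17, 21, 22, 22, 22]
s4→1 e5→0 s6→1 e7→0 s10→1 s11→2 e12→1 s12→2 s12→3 e13→2 e15→1 e15→0 s16→1 e17→0 s18→1 s19→2 s20→3 s20→4  — peak 4.

4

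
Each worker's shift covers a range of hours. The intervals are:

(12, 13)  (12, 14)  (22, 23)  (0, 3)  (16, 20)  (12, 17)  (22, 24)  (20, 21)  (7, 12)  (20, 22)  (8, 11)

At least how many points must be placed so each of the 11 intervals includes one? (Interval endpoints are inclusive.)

Process intervals by earliest right end; each time one isn't hit yet, stab at its right endpoint.
By right end: [0,3]  [8,11]  [7,12]  [12,13]  [12,14]  [12,17]  [16,20]  [20,21]  [20,22]  [22,23]  [22,24]
[0,3] uncovered → point at 3; [8,11] uncovered → point at 11; [12,13] uncovered → point at 13; [16,20] uncovered → point at 20; [22,23] uncovered → point at 23.
Points: 3, 11, 13, 20, 23 (5 total).

5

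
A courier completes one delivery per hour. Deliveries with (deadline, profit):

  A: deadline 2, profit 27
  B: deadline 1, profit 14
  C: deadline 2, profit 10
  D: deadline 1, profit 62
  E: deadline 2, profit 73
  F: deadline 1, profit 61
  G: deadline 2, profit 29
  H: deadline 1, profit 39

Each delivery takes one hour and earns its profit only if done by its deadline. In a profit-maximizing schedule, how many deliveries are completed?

By profit: E(d2,73), D(d1,62), F(d1,61), H(d1,39), G(d2,29), A(d2,27), B(d1,14), C(d2,10)
E→slot 2; D→slot 1; F skipped; H skipped; G skipped; A skipped; B skipped; C skipped.
2 of 8 scheduled.

2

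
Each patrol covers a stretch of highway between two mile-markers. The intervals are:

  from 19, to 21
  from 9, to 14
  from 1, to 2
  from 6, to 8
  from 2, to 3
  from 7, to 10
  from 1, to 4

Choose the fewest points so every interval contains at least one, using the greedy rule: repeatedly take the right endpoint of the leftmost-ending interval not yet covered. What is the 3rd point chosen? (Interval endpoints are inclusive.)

Sort by right endpoint; whenever an interval is uncovered, place a point at its right end.
Sorted: [1,2] [2,3] [1,4] [6,8] [7,10] [9,14] [19,21]
{[1,2],[2,3],[1,4]} hit by 2; {[6,8],[7,10]} hit by 8; {[9,14]} hit by 14; {[19,21]} hit by 21.
Points: 2, 8, 14, 21 (4 total).

14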